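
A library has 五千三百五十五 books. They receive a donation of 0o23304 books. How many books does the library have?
Convert 五千三百五十五 (Chinese numeral) → 5×1000 + 3×100 + 5×10 + 5 = 5355 (decimal)
Convert 0o23304 (octal) → 2×4096 + 3×512 + 3×64 + 4 = 9924 (decimal)
Compute 5355 + 9924 = 15279
15279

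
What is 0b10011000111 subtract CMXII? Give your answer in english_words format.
Convert 0b10011000111 (binary) → 1024 + 128 + 64 + 4 + 2 + 1 = 1223 (decimal)
Convert CMXII (Roman numeral) → 900 + 10 + 1 + 1 = 912 (decimal)
Compute 1223 - 912 = 311
Convert 311 (decimal) → 311 = 3×100 + 11 → three hundred eleven (English words)
three hundred eleven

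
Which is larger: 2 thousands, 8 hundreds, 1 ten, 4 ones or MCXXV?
Convert 2 thousands, 8 hundreds, 1 ten, 4 ones (place-value notation) → 2×1000 + 8×100 + 1×10 + 4 = 2814 (decimal)
Convert MCXXV (Roman numeral) → 1000 + 100 + 10 + 10 + 5 = 1125 (decimal)
Compare 2814 vs 1125: larger = 2814
2814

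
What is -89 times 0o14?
Convert 0o14 (octal) → 1×8 + 4 = 12 (decimal)
Compute -89 × 12 = -1068
-1068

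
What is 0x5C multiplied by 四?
Convert 0x5C (hexadecimal) → 5×16 + 12 = 92 (decimal)
Convert 四 (Chinese numeral) → 4 (decimal)
Compute 92 × 4 = 368
368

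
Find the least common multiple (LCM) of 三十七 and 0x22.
Convert 三十七 (Chinese numeral) → 3×10 + 7 = 37 (decimal)
Convert 0x22 (hexadecimal) → 2×16 + 2 = 34 (decimal)
Compute lcm(37, 34) = 1258
1258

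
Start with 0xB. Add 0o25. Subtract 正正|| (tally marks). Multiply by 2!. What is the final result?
Convert 0xB (hexadecimal) → 11 (decimal)
Start: 11
Convert 0o25 (octal) → 2×8 + 5 = 21 (decimal)
11 + 21 = 32
Convert 正正|| (tally marks) → 5 + 5 + 2 = 12 (decimal)
32 - 12 = 20
Convert 2! (factorial) → 2 (decimal)
20 × 2 = 40
40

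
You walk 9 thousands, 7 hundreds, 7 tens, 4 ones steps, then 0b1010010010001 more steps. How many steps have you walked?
Convert 9 thousands, 7 hundreds, 7 tens, 4 ones (place-value notation) → 9×1000 + 7×100 + 7×10 + 4 = 9774 (decimal)
Convert 0b1010010010001 (binary) → 4096 + 1024 + 128 + 16 + 1 = 5265 (decimal)
Compute 9774 + 5265 = 15039
15039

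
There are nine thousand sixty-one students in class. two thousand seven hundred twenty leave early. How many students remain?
Convert nine thousand sixty-one (English words) → 9×1000 + 61 = 9061 (decimal)
Convert two thousand seven hundred twenty (English words) → 2×1000 + 7×100 + 20 = 2720 (decimal)
Compute 9061 - 2720 = 6341
6341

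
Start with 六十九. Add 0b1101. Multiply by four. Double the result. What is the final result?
Convert 六十九 (Chinese numeral) → 6×10 + 9 = 69 (decimal)
Start: 69
Convert 0b1101 (binary) → 8 + 4 + 1 = 13 (decimal)
69 + 13 = 82
Convert four (English words) → 4 (decimal)
82 × 4 = 328
328 × 2 = 656
656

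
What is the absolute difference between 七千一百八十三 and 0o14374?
Convert 七千一百八十三 (Chinese numeral) → 7×1000 + 1×100 + 8×10 + 3 = 7183 (decimal)
Convert 0o14374 (octal) → 1×4096 + 4×512 + 3×64 + 7×8 + 4 = 6396 (decimal)
Compute |7183 - 6396| = 787
787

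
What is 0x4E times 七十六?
Convert 0x4E (hexadecimal) → 4×16 + 14 = 78 (decimal)
Convert 七十六 (Chinese numeral) → 7×10 + 6 = 76 (decimal)
Compute 78 × 76 = 5928
5928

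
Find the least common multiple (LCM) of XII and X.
Convert XII (Roman numeral) → 10 + 1 + 1 = 12 (decimal)
Convert X (Roman numeral) → 10 (decimal)
Compute lcm(12, 10) = 60
60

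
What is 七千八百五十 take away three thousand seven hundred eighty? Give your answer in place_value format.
Convert 七千八百五十 (Chinese numeral) → 7×1000 + 8×100 + 5×10 = 7850 (decimal)
Convert three thousand seven hundred eighty (English words) → 3×1000 + 7×100 + 80 = 3780 (decimal)
Compute 7850 - 3780 = 4070
Convert 4070 (decimal) → 4070 = 4×1000 + 7×10 → 4 thousands, 7 tens (place-value notation)
4 thousands, 7 tens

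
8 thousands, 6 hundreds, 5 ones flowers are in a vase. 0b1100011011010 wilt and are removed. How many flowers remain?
Convert 8 thousands, 6 hundreds, 5 ones (place-value notation) → 8×1000 + 6×100 + 5 = 8605 (decimal)
Convert 0b1100011011010 (binary) → 4096 + 2048 + 128 + 64 + 16 + 8 + 2 = 6362 (decimal)
Compute 8605 - 6362 = 2243
2243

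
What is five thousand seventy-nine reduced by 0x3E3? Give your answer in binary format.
Convert five thousand seventy-nine (English words) → 5×1000 + 79 = 5079 (decimal)
Convert 0x3E3 (hexadecimal) → 3×256 + 14×16 + 3 = 995 (decimal)
Compute 5079 - 995 = 4084
Convert 4084 (decimal) → 4084 = 2048 + 1024 + 512 + 256 + 128 + 64 + 32 + 16 + 4 → 0b111111110100 (binary)
0b111111110100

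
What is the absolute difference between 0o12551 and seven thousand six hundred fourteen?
Convert 0o12551 (octal) → 1×4096 + 2×512 + 5×64 + 5×8 + 1 = 5481 (decimal)
Convert seven thousand six hundred fourteen (English words) → 7×1000 + 6×100 + 14 = 7614 (decimal)
Compute |5481 - 7614| = 2133
2133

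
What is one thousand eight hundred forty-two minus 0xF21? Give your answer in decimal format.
Convert one thousand eight hundred forty-two (English words) → 1×1000 + 8×100 + 42 = 1842 (decimal)
Convert 0xF21 (hexadecimal) → 15×256 + 2×16 + 1 = 3873 (decimal)
Compute 1842 - 3873 = -2031
-2031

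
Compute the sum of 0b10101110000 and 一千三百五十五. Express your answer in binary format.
Convert 0b10101110000 (binary) → 1024 + 256 + 64 + 32 + 16 = 1392 (decimal)
Convert 一千三百五十五 (Chinese numeral) → 1×1000 + 3×100 + 5×10 + 5 = 1355 (decimal)
Compute 1392 + 1355 = 2747
Convert 2747 (decimal) → 2747 = 2048 + 512 + 128 + 32 + 16 + 8 + 2 + 1 → 0b101010111011 (binary)
0b101010111011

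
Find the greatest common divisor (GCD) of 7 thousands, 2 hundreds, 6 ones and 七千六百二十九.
Convert 7 thousands, 2 hundreds, 6 ones (place-value notation) → 7×1000 + 2×100 + 6 = 7206 (decimal)
Convert 七千六百二十九 (Chinese numeral) → 7×1000 + 6×100 + 2×10 + 9 = 7629 (decimal)
Compute gcd(7206, 7629) = 3
3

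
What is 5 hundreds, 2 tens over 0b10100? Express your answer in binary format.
Convert 5 hundreds, 2 tens (place-value notation) → 5×100 + 2×10 = 520 (decimal)
Convert 0b10100 (binary) → 16 + 4 = 20 (decimal)
Compute 520 ÷ 20 = 26
Convert 26 (decimal) → 26 = 16 + 8 + 2 → 0b11010 (binary)
0b11010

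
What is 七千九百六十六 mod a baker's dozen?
Convert 七千九百六十六 (Chinese numeral) → 7×1000 + 9×100 + 6×10 + 6 = 7966 (decimal)
Convert a baker's dozen (colloquial) → 13 (decimal)
Compute 7966 mod 13 = 10
10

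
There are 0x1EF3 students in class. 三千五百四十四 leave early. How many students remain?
Convert 0x1EF3 (hexadecimal) → 1×4096 + 14×256 + 15×16 + 3 = 7923 (decimal)
Convert 三千五百四十四 (Chinese numeral) → 3×1000 + 5×100 + 4×10 + 4 = 3544 (decimal)
Compute 7923 - 3544 = 4379
4379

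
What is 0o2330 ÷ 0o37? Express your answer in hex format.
Convert 0o2330 (octal) → 2×512 + 3×64 + 3×8 = 1240 (decimal)
Convert 0o37 (octal) → 3×8 + 7 = 31 (decimal)
Compute 1240 ÷ 31 = 40
Convert 40 (decimal) → 40 = 2×16 + 8 → 0x28 (hexadecimal)
0x28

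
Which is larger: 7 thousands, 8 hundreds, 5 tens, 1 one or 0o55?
Convert 7 thousands, 8 hundreds, 5 tens, 1 one (place-value notation) → 7×1000 + 8×100 + 5×10 + 1 = 7851 (decimal)
Convert 0o55 (octal) → 5×8 + 5 = 45 (decimal)
Compare 7851 vs 45: larger = 7851
7851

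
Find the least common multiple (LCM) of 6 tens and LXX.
Convert 6 tens (place-value notation) → 6×10 = 60 (decimal)
Convert LXX (Roman numeral) → 50 + 10 + 10 = 70 (decimal)
Compute lcm(60, 70) = 420
420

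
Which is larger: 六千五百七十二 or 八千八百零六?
Convert 六千五百七十二 (Chinese numeral) → 6×1000 + 5×100 + 7×10 + 2 = 6572 (decimal)
Convert 八千八百零六 (Chinese numeral) → 8×1000 + 8×100 + 6 = 8806 (decimal)
Compare 6572 vs 8806: larger = 8806
8806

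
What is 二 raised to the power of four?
Convert 二 (Chinese numeral) → 2 (decimal)
Convert four (English words) → 4 (decimal)
Compute 2 ^ 4 = 16
16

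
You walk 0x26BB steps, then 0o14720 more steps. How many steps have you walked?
Convert 0x26BB (hexadecimal) → 2×4096 + 6×256 + 11×16 + 11 = 9915 (decimal)
Convert 0o14720 (octal) → 1×4096 + 4×512 + 7×64 + 2×8 = 6608 (decimal)
Compute 9915 + 6608 = 16523
16523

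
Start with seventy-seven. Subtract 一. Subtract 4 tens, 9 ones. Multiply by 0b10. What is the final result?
Convert seventy-seven (English words) → 77 (decimal)
Start: 77
Convert 一 (Chinese numeral) → 1 (decimal)
77 - 1 = 76
Convert 4 tens, 9 ones (place-value notation) → 4×10 + 9 = 49 (decimal)
76 - 49 = 27
Convert 0b10 (binary) → 2 (decimal)
27 × 2 = 54
54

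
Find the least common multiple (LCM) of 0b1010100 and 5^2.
Convert 0b1010100 (binary) → 64 + 16 + 4 = 84 (decimal)
Convert 5^2 (power) → 25 (decimal)
Compute lcm(84, 25) = 2100
2100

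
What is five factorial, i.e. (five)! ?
Convert five (English words) → 5 (decimal)
Compute 5! = 120
120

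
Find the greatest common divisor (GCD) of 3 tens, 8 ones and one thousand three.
Convert 3 tens, 8 ones (place-value notation) → 3×10 + 8 = 38 (decimal)
Convert one thousand three (English words) → 1×1000 + 3 = 1003 (decimal)
Compute gcd(38, 1003) = 1
1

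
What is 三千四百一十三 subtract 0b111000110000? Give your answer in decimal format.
Convert 三千四百一十三 (Chinese numeral) → 3×1000 + 4×100 + 1×10 + 3 = 3413 (decimal)
Convert 0b111000110000 (binary) → 2048 + 1024 + 512 + 32 + 16 = 3632 (decimal)
Compute 3413 - 3632 = -219
-219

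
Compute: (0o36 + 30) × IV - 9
Convert 0o36 (octal) → 3×8 + 6 = 30 (decimal)
Convert IV (Roman numeral) → 4 (decimal)
Expression in decimal: (30 + 30) × 4 - 9
Parentheses first: 30 + 30 = 60
Multiply: 60 × 4 = 240
Subtract: 240 - 9 = 231
231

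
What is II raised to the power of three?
Convert II (Roman numeral) → 1 + 1 = 2 (decimal)
Convert three (English words) → 3 (decimal)
Compute 2 ^ 3 = 8
8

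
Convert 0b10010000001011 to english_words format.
Convert 0b10010000001011 (binary) → 8192 + 1024 + 8 + 2 + 1 = 9227 (decimal)
Convert 9227 (decimal) → 9227 = 9×1000 + 2×100 + 27 → nine thousand two hundred twenty-seven (English words)
nine thousand two hundred twenty-seven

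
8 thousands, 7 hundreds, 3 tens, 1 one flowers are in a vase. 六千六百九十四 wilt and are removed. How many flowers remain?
Convert 8 thousands, 7 hundreds, 3 tens, 1 one (place-value notation) → 8×1000 + 7×100 + 3×10 + 1 = 8731 (decimal)
Convert 六千六百九十四 (Chinese numeral) → 6×1000 + 6×100 + 9×10 + 4 = 6694 (decimal)
Compute 8731 - 6694 = 2037
2037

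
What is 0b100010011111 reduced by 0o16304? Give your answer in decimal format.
Convert 0b100010011111 (binary) → 2048 + 128 + 16 + 8 + 4 + 2 + 1 = 2207 (decimal)
Convert 0o16304 (octal) → 1×4096 + 6×512 + 3×64 + 4 = 7364 (decimal)
Compute 2207 - 7364 = -5157
-5157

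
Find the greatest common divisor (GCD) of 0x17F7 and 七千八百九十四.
Convert 0x17F7 (hexadecimal) → 1×4096 + 7×256 + 15×16 + 7 = 6135 (decimal)
Convert 七千八百九十四 (Chinese numeral) → 7×1000 + 8×100 + 9×10 + 4 = 7894 (decimal)
Compute gcd(6135, 7894) = 1
1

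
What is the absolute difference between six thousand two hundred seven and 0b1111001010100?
Convert six thousand two hundred seven (English words) → 6×1000 + 2×100 + 7 = 6207 (decimal)
Convert 0b1111001010100 (binary) → 4096 + 2048 + 1024 + 512 + 64 + 16 + 4 = 7764 (decimal)
Compute |6207 - 7764| = 1557
1557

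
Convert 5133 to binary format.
Convert 5133 (decimal) → 5133 = 4096 + 1024 + 8 + 4 + 1 → 0b1010000001101 (binary)
0b1010000001101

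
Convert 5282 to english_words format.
Convert 5282 (decimal) → 5282 = 5×1000 + 2×100 + 82 → five thousand two hundred eighty-two (English words)
five thousand two hundred eighty-two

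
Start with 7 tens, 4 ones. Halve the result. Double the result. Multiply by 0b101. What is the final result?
Convert 7 tens, 4 ones (place-value notation) → 7×10 + 4 = 74 (decimal)
Start: 74
74 ÷ 2 = 37
37 × 2 = 74
Convert 0b101 (binary) → 4 + 1 = 5 (decimal)
74 × 5 = 370
370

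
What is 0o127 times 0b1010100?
Convert 0o127 (octal) → 1×64 + 2×8 + 7 = 87 (decimal)
Convert 0b1010100 (binary) → 64 + 16 + 4 = 84 (decimal)
Compute 87 × 84 = 7308
7308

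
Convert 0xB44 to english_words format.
Convert 0xB44 (hexadecimal) → 11×256 + 4×16 + 4 = 2884 (decimal)
Convert 2884 (decimal) → 2884 = 2×1000 + 8×100 + 84 → two thousand eight hundred eighty-four (English words)
two thousand eight hundred eighty-four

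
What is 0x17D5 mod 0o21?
Convert 0x17D5 (hexadecimal) → 1×4096 + 7×256 + 13×16 + 5 = 6101 (decimal)
Convert 0o21 (octal) → 2×8 + 1 = 17 (decimal)
Compute 6101 mod 17 = 15
15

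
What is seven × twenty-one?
Convert seven (English words) → 7 (decimal)
Convert twenty-one (English words) → 21 (decimal)
Compute 7 × 21 = 147
147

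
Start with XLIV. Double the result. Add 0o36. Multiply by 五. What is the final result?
Convert XLIV (Roman numeral) → 40 + 4 = 44 (decimal)
Start: 44
44 × 2 = 88
Convert 0o36 (octal) → 3×8 + 6 = 30 (decimal)
88 + 30 = 118
Convert 五 (Chinese numeral) → 5 (decimal)
118 × 5 = 590
590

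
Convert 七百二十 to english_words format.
Convert 七百二十 (Chinese numeral) → 7×100 + 2×10 = 720 (decimal)
Convert 720 (decimal) → 720 = 7×100 + 20 → seven hundred twenty (English words)
seven hundred twenty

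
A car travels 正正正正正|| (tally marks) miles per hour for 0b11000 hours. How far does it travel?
Convert 正正正正正|| (tally marks) → 5 + 5 + 5 + 5 + 5 + 2 = 27 (decimal)
Convert 0b11000 (binary) → 16 + 8 = 24 (decimal)
Compute 27 × 24 = 648
648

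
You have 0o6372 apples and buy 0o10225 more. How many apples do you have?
Convert 0o6372 (octal) → 6×512 + 3×64 + 7×8 + 2 = 3322 (decimal)
Convert 0o10225 (octal) → 1×4096 + 2×64 + 2×8 + 5 = 4245 (decimal)
Compute 3322 + 4245 = 7567
7567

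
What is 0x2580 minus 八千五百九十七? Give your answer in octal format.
Convert 0x2580 (hexadecimal) → 2×4096 + 5×256 + 8×16 = 9600 (decimal)
Convert 八千五百九十七 (Chinese numeral) → 8×1000 + 5×100 + 9×10 + 7 = 8597 (decimal)
Compute 9600 - 8597 = 1003
Convert 1003 (decimal) → 1003 = 1×512 + 7×64 + 5×8 + 3 → 0o1753 (octal)
0o1753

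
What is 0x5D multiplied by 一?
Convert 0x5D (hexadecimal) → 5×16 + 13 = 93 (decimal)
Convert 一 (Chinese numeral) → 1 (decimal)
Compute 93 × 1 = 93
93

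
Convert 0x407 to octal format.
Convert 0x407 (hexadecimal) → 4×256 + 7 = 1031 (decimal)
Convert 1031 (decimal) → 1031 = 2×512 + 7 → 0o2007 (octal)
0o2007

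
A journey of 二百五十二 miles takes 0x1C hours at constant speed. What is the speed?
Convert 二百五十二 (Chinese numeral) → 2×100 + 5×10 + 2 = 252 (decimal)
Convert 0x1C (hexadecimal) → 1×16 + 12 = 28 (decimal)
Compute 252 ÷ 28 = 9
9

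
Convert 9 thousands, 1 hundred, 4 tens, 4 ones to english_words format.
Convert 9 thousands, 1 hundred, 4 tens, 4 ones (place-value notation) → 9×1000 + 1×100 + 4×10 + 4 = 9144 (decimal)
Convert 9144 (decimal) → 9144 = 9×1000 + 1×100 + 44 → nine thousand one hundred forty-four (English words)
nine thousand one hundred forty-four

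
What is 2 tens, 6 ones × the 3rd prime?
Convert 2 tens, 6 ones (place-value notation) → 2×10 + 6 = 26 (decimal)
Convert the 3rd prime (prime index) → 5 (decimal)
Compute 26 × 5 = 130
130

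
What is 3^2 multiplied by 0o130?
Convert 3^2 (power) → 9 (decimal)
Convert 0o130 (octal) → 1×64 + 3×8 = 88 (decimal)
Compute 9 × 88 = 792
792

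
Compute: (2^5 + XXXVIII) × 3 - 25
Convert 2^5 (power) → 32 (decimal)
Convert XXXVIII (Roman numeral) → 10 + 10 + 10 + 5 + 1 + 1 + 1 = 38 (decimal)
Expression in decimal: (32 + 38) × 3 - 25
Parentheses first: 32 + 38 = 70
Multiply: 70 × 3 = 210
Subtract: 210 - 25 = 185
185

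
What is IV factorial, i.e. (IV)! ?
Convert IV (Roman numeral) → 4 (decimal)
Compute 4! = 24
24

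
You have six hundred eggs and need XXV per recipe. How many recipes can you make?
Convert six hundred (English words) → 6×100 = 600 (decimal)
Convert XXV (Roman numeral) → 10 + 10 + 5 = 25 (decimal)
Compute 600 ÷ 25 = 24
24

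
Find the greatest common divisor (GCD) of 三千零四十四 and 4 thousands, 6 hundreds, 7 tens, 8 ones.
Convert 三千零四十四 (Chinese numeral) → 3×1000 + 4×10 + 4 = 3044 (decimal)
Convert 4 thousands, 6 hundreds, 7 tens, 8 ones (place-value notation) → 4×1000 + 6×100 + 7×10 + 8 = 4678 (decimal)
Compute gcd(3044, 4678) = 2
2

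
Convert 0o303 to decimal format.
Convert 0o303 (octal) → 3×64 + 3 = 195 (decimal)
195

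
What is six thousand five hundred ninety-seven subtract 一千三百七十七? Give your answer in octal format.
Convert six thousand five hundred ninety-seven (English words) → 6×1000 + 5×100 + 97 = 6597 (decimal)
Convert 一千三百七十七 (Chinese numeral) → 1×1000 + 3×100 + 7×10 + 7 = 1377 (decimal)
Compute 6597 - 1377 = 5220
Convert 5220 (decimal) → 5220 = 1×4096 + 2×512 + 1×64 + 4×8 + 4 → 0o12144 (octal)
0o12144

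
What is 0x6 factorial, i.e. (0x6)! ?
Convert 0x6 (hexadecimal) → 6 (decimal)
Compute 6! = 720
720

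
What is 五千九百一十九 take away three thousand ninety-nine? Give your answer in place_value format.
Convert 五千九百一十九 (Chinese numeral) → 5×1000 + 9×100 + 1×10 + 9 = 5919 (decimal)
Convert three thousand ninety-nine (English words) → 3×1000 + 99 = 3099 (decimal)
Compute 5919 - 3099 = 2820
Convert 2820 (decimal) → 2820 = 2×1000 + 8×100 + 2×10 → 2 thousands, 8 hundreds, 2 tens (place-value notation)
2 thousands, 8 hundreds, 2 tens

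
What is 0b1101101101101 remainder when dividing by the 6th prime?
Convert 0b1101101101101 (binary) → 4096 + 2048 + 512 + 256 + 64 + 32 + 8 + 4 + 1 = 7021 (decimal)
Convert the 6th prime (prime index) → 13 (decimal)
Compute 7021 mod 13 = 1
1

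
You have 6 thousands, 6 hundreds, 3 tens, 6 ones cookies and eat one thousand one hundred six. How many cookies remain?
Convert 6 thousands, 6 hundreds, 3 tens, 6 ones (place-value notation) → 6×1000 + 6×100 + 3×10 + 6 = 6636 (decimal)
Convert one thousand one hundred six (English words) → 1×1000 + 1×100 + 6 = 1106 (decimal)
Compute 6636 - 1106 = 5530
5530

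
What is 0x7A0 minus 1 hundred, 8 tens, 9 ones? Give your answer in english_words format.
Convert 0x7A0 (hexadecimal) → 7×256 + 10×16 = 1952 (decimal)
Convert 1 hundred, 8 tens, 9 ones (place-value notation) → 1×100 + 8×10 + 9 = 189 (decimal)
Compute 1952 - 189 = 1763
Convert 1763 (decimal) → 1763 = 1×1000 + 7×100 + 63 → one thousand seven hundred sixty-three (English words)
one thousand seven hundred sixty-three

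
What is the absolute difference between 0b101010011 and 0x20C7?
Convert 0b101010011 (binary) → 256 + 64 + 16 + 2 + 1 = 339 (decimal)
Convert 0x20C7 (hexadecimal) → 2×4096 + 12×16 + 7 = 8391 (decimal)
Compute |339 - 8391| = 8052
8052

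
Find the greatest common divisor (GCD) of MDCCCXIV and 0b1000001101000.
Convert MDCCCXIV (Roman numeral) → 1000 + 500 + 100 + 100 + 100 + 10 + 4 = 1814 (decimal)
Convert 0b1000001101000 (binary) → 4096 + 64 + 32 + 8 = 4200 (decimal)
Compute gcd(1814, 4200) = 2
2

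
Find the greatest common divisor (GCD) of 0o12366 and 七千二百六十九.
Convert 0o12366 (octal) → 1×4096 + 2×512 + 3×64 + 6×8 + 6 = 5366 (decimal)
Convert 七千二百六十九 (Chinese numeral) → 7×1000 + 2×100 + 6×10 + 9 = 7269 (decimal)
Compute gcd(5366, 7269) = 1
1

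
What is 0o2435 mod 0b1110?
Convert 0o2435 (octal) → 2×512 + 4×64 + 3×8 + 5 = 1309 (decimal)
Convert 0b1110 (binary) → 8 + 4 + 2 = 14 (decimal)
Compute 1309 mod 14 = 7
7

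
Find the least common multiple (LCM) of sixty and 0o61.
Convert sixty (English words) → 60 (decimal)
Convert 0o61 (octal) → 6×8 + 1 = 49 (decimal)
Compute lcm(60, 49) = 2940
2940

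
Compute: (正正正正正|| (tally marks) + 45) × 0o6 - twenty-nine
Convert 正正正正正|| (tally marks) → 5 + 5 + 5 + 5 + 5 + 2 = 27 (decimal)
Convert 0o6 (octal) → 6 (decimal)
Convert twenty-nine (English words) → 29 (decimal)
Expression in decimal: (27 + 45) × 6 - 29
Parentheses first: 27 + 45 = 72
Multiply: 72 × 6 = 432
Subtract: 432 - 29 = 403
403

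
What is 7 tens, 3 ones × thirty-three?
Convert 7 tens, 3 ones (place-value notation) → 7×10 + 3 = 73 (decimal)
Convert thirty-three (English words) → 33 (decimal)
Compute 73 × 33 = 2409
2409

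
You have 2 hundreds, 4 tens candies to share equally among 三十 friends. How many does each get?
Convert 2 hundreds, 4 tens (place-value notation) → 2×100 + 4×10 = 240 (decimal)
Convert 三十 (Chinese numeral) → 3×10 = 30 (decimal)
Compute 240 ÷ 30 = 8
8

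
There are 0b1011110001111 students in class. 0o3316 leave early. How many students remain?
Convert 0b1011110001111 (binary) → 4096 + 1024 + 512 + 256 + 128 + 8 + 4 + 2 + 1 = 6031 (decimal)
Convert 0o3316 (octal) → 3×512 + 3×64 + 1×8 + 6 = 1742 (decimal)
Compute 6031 - 1742 = 4289
4289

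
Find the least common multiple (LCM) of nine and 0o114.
Convert nine (English words) → 9 (decimal)
Convert 0o114 (octal) → 1×64 + 1×8 + 4 = 76 (decimal)
Compute lcm(9, 76) = 684
684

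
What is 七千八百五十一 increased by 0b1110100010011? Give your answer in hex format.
Convert 七千八百五十一 (Chinese numeral) → 7×1000 + 8×100 + 5×10 + 1 = 7851 (decimal)
Convert 0b1110100010011 (binary) → 4096 + 2048 + 1024 + 256 + 16 + 2 + 1 = 7443 (decimal)
Compute 7851 + 7443 = 15294
Convert 15294 (decimal) → 15294 = 3×4096 + 11×256 + 11×16 + 14 → 0x3BBE (hexadecimal)
0x3BBE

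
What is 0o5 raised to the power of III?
Convert 0o5 (octal) → 5 (decimal)
Convert III (Roman numeral) → 1 + 1 + 1 = 3 (decimal)
Compute 5 ^ 3 = 125
125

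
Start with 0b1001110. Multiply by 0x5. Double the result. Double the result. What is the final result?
Convert 0b1001110 (binary) → 64 + 8 + 4 + 2 = 78 (decimal)
Start: 78
Convert 0x5 (hexadecimal) → 5 (decimal)
78 × 5 = 390
390 × 2 = 780
780 × 2 = 1560
1560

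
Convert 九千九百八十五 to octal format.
Convert 九千九百八十五 (Chinese numeral) → 9×1000 + 9×100 + 8×10 + 5 = 9985 (decimal)
Convert 9985 (decimal) → 9985 = 2×4096 + 3×512 + 4×64 + 1 → 0o23401 (octal)
0o23401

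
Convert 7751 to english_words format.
Convert 7751 (decimal) → 7751 = 7×1000 + 7×100 + 51 → seven thousand seven hundred fifty-one (English words)
seven thousand seven hundred fifty-one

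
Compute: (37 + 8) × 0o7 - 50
Convert 0o7 (octal) → 7 (decimal)
Expression in decimal: (37 + 8) × 7 - 50
Parentheses first: 37 + 8 = 45
Multiply: 45 × 7 = 315
Subtract: 315 - 50 = 265
265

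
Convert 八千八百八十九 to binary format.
Convert 八千八百八十九 (Chinese numeral) → 8×1000 + 8×100 + 8×10 + 9 = 8889 (decimal)
Convert 8889 (decimal) → 8889 = 8192 + 512 + 128 + 32 + 16 + 8 + 1 → 0b10001010111001 (binary)
0b10001010111001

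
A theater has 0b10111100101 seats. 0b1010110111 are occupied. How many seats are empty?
Convert 0b10111100101 (binary) → 1024 + 256 + 128 + 64 + 32 + 4 + 1 = 1509 (decimal)
Convert 0b1010110111 (binary) → 512 + 128 + 32 + 16 + 4 + 2 + 1 = 695 (decimal)
Compute 1509 - 695 = 814
814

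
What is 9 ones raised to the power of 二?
Convert 9 ones (place-value notation) → 9 (decimal)
Convert 二 (Chinese numeral) → 2 (decimal)
Compute 9 ^ 2 = 81
81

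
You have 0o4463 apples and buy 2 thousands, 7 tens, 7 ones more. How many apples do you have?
Convert 0o4463 (octal) → 4×512 + 4×64 + 6×8 + 3 = 2355 (decimal)
Convert 2 thousands, 7 tens, 7 ones (place-value notation) → 2×1000 + 7×10 + 7 = 2077 (decimal)
Compute 2355 + 2077 = 4432
4432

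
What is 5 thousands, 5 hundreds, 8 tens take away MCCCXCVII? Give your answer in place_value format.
Convert 5 thousands, 5 hundreds, 8 tens (place-value notation) → 5×1000 + 5×100 + 8×10 = 5580 (decimal)
Convert MCCCXCVII (Roman numeral) → 1000 + 100 + 100 + 100 + 90 + 5 + 1 + 1 = 1397 (decimal)
Compute 5580 - 1397 = 4183
Convert 4183 (decimal) → 4183 = 4×1000 + 1×100 + 8×10 + 3 → 4 thousands, 1 hundred, 8 tens, 3 ones (place-value notation)
4 thousands, 1 hundred, 8 tens, 3 ones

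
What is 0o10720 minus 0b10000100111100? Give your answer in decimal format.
Convert 0o10720 (octal) → 1×4096 + 7×64 + 2×8 = 4560 (decimal)
Convert 0b10000100111100 (binary) → 8192 + 256 + 32 + 16 + 8 + 4 = 8508 (decimal)
Compute 4560 - 8508 = -3948
-3948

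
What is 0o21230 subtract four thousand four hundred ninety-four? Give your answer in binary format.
Convert 0o21230 (octal) → 2×4096 + 1×512 + 2×64 + 3×8 = 8856 (decimal)
Convert four thousand four hundred ninety-four (English words) → 4×1000 + 4×100 + 94 = 4494 (decimal)
Compute 8856 - 4494 = 4362
Convert 4362 (decimal) → 4362 = 4096 + 256 + 8 + 2 → 0b1000100001010 (binary)
0b1000100001010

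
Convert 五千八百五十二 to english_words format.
Convert 五千八百五十二 (Chinese numeral) → 5×1000 + 8×100 + 5×10 + 2 = 5852 (decimal)
Convert 5852 (decimal) → 5852 = 5×1000 + 8×100 + 52 → five thousand eight hundred fifty-two (English words)
five thousand eight hundred fifty-two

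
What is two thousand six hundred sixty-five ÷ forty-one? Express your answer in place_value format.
Convert two thousand six hundred sixty-five (English words) → 2×1000 + 6×100 + 65 = 2665 (decimal)
Convert forty-one (English words) → 41 (decimal)
Compute 2665 ÷ 41 = 65
Convert 65 (decimal) → 65 = 6×10 + 5 → 6 tens, 5 ones (place-value notation)
6 tens, 5 ones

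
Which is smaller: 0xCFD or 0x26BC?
Convert 0xCFD (hexadecimal) → 12×256 + 15×16 + 13 = 3325 (decimal)
Convert 0x26BC (hexadecimal) → 2×4096 + 6×256 + 11×16 + 12 = 9916 (decimal)
Compare 3325 vs 9916: smaller = 3325
3325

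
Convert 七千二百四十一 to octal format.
Convert 七千二百四十一 (Chinese numeral) → 7×1000 + 2×100 + 4×10 + 1 = 7241 (decimal)
Convert 7241 (decimal) → 7241 = 1×4096 + 6×512 + 1×64 + 1×8 + 1 → 0o16111 (octal)
0o16111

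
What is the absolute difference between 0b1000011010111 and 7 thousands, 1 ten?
Convert 0b1000011010111 (binary) → 4096 + 128 + 64 + 16 + 4 + 2 + 1 = 4311 (decimal)
Convert 7 thousands, 1 ten (place-value notation) → 7×1000 + 1×10 = 7010 (decimal)
Compute |4311 - 7010| = 2699
2699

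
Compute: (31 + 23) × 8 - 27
Parentheses first: 31 + 23 = 54
Multiply: 54 × 8 = 432
Subtract: 432 - 27 = 405
405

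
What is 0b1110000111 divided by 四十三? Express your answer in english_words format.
Convert 0b1110000111 (binary) → 512 + 256 + 128 + 4 + 2 + 1 = 903 (decimal)
Convert 四十三 (Chinese numeral) → 4×10 + 3 = 43 (decimal)
Compute 903 ÷ 43 = 21
Convert 21 (decimal) → twenty-one (English words)
twenty-one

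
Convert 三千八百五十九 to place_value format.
Convert 三千八百五十九 (Chinese numeral) → 3×1000 + 8×100 + 5×10 + 9 = 3859 (decimal)
Convert 3859 (decimal) → 3859 = 3×1000 + 8×100 + 5×10 + 9 → 3 thousands, 8 hundreds, 5 tens, 9 ones (place-value notation)
3 thousands, 8 hundreds, 5 tens, 9 ones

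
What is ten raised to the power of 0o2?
Convert ten (English words) → 10 (decimal)
Convert 0o2 (octal) → 2 (decimal)
Compute 10 ^ 2 = 100
100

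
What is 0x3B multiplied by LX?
Convert 0x3B (hexadecimal) → 3×16 + 11 = 59 (decimal)
Convert LX (Roman numeral) → 50 + 10 = 60 (decimal)
Compute 59 × 60 = 3540
3540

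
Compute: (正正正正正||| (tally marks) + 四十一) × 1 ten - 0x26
Convert 正正正正正||| (tally marks) → 5 + 5 + 5 + 5 + 5 + 3 = 28 (decimal)
Convert 四十一 (Chinese numeral) → 4×10 + 1 = 41 (decimal)
Convert 1 ten (place-value notation) → 1×10 = 10 (decimal)
Convert 0x26 (hexadecimal) → 2×16 + 6 = 38 (decimal)
Expression in decimal: (28 + 41) × 10 - 38
Parentheses first: 28 + 41 = 69
Multiply: 69 × 10 = 690
Subtract: 690 - 38 = 652
652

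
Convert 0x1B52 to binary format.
Convert 0x1B52 (hexadecimal) → 1×4096 + 11×256 + 5×16 + 2 = 6994 (decimal)
Convert 6994 (decimal) → 6994 = 4096 + 2048 + 512 + 256 + 64 + 16 + 2 → 0b1101101010010 (binary)
0b1101101010010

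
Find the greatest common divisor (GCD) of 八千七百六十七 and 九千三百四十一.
Convert 八千七百六十七 (Chinese numeral) → 8×1000 + 7×100 + 6×10 + 7 = 8767 (decimal)
Convert 九千三百四十一 (Chinese numeral) → 9×1000 + 3×100 + 4×10 + 1 = 9341 (decimal)
Compute gcd(8767, 9341) = 1
1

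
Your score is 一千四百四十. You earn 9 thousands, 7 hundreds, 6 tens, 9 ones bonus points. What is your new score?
Convert 一千四百四十 (Chinese numeral) → 1×1000 + 4×100 + 4×10 = 1440 (decimal)
Convert 9 thousands, 7 hundreds, 6 tens, 9 ones (place-value notation) → 9×1000 + 7×100 + 6×10 + 9 = 9769 (decimal)
Compute 1440 + 9769 = 11209
11209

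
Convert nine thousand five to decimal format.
Convert nine thousand five (English words) → 9×1000 + 5 = 9005 (decimal)
9005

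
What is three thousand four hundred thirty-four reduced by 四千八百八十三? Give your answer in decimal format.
Convert three thousand four hundred thirty-four (English words) → 3×1000 + 4×100 + 34 = 3434 (decimal)
Convert 四千八百八十三 (Chinese numeral) → 4×1000 + 8×100 + 8×10 + 3 = 4883 (decimal)
Compute 3434 - 4883 = -1449
-1449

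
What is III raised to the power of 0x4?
Convert III (Roman numeral) → 1 + 1 + 1 = 3 (decimal)
Convert 0x4 (hexadecimal) → 4 (decimal)
Compute 3 ^ 4 = 81
81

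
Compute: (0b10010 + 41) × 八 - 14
Convert 0b10010 (binary) → 16 + 2 = 18 (decimal)
Convert 八 (Chinese numeral) → 8 (decimal)
Expression in decimal: (18 + 41) × 8 - 14
Parentheses first: 18 + 41 = 59
Multiply: 59 × 8 = 472
Subtract: 472 - 14 = 458
458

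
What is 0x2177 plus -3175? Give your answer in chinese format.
Convert 0x2177 (hexadecimal) → 2×4096 + 1×256 + 7×16 + 7 = 8567 (decimal)
Compute 8567 + -3175 = 5392
Convert 5392 (decimal) → 5392 = 5×1000 + 3×100 + 9×10 + 2 → 五千三百九十二 (Chinese numeral)
五千三百九十二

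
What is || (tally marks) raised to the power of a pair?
Convert || (tally marks) → 2 (decimal)
Convert a pair (colloquial) → 2 (decimal)
Compute 2 ^ 2 = 4
4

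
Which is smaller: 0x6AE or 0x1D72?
Convert 0x6AE (hexadecimal) → 6×256 + 10×16 + 14 = 1710 (decimal)
Convert 0x1D72 (hexadecimal) → 1×4096 + 13×256 + 7×16 + 2 = 7538 (decimal)
Compare 1710 vs 7538: smaller = 1710
1710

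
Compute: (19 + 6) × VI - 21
Convert VI (Roman numeral) → 5 + 1 = 6 (decimal)
Expression in decimal: (19 + 6) × 6 - 21
Parentheses first: 19 + 6 = 25
Multiply: 25 × 6 = 150
Subtract: 150 - 21 = 129
129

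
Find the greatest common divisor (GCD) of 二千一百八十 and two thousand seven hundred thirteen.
Convert 二千一百八十 (Chinese numeral) → 2×1000 + 1×100 + 8×10 = 2180 (decimal)
Convert two thousand seven hundred thirteen (English words) → 2×1000 + 7×100 + 13 = 2713 (decimal)
Compute gcd(2180, 2713) = 1
1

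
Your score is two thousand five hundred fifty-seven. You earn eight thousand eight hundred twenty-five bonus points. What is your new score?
Convert two thousand five hundred fifty-seven (English words) → 2×1000 + 5×100 + 57 = 2557 (decimal)
Convert eight thousand eight hundred twenty-five (English words) → 8×1000 + 8×100 + 25 = 8825 (decimal)
Compute 2557 + 8825 = 11382
11382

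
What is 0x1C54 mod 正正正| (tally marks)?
Convert 0x1C54 (hexadecimal) → 1×4096 + 12×256 + 5×16 + 4 = 7252 (decimal)
Convert 正正正| (tally marks) → 5 + 5 + 5 + 1 = 16 (decimal)
Compute 7252 mod 16 = 4
4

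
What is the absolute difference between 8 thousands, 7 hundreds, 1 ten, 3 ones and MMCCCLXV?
Convert 8 thousands, 7 hundreds, 1 ten, 3 ones (place-value notation) → 8×1000 + 7×100 + 1×10 + 3 = 8713 (decimal)
Convert MMCCCLXV (Roman numeral) → 1000 + 1000 + 100 + 100 + 100 + 50 + 10 + 5 = 2365 (decimal)
Compute |8713 - 2365| = 6348
6348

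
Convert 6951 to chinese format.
Convert 6951 (decimal) → 6951 = 6×1000 + 9×100 + 5×10 + 1 → 六千九百五十一 (Chinese numeral)
六千九百五十一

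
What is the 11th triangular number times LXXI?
Convert the 11th triangular number (triangular index) → 11×12/2 = 66 (decimal)
Convert LXXI (Roman numeral) → 50 + 10 + 10 + 1 = 71 (decimal)
Compute 66 × 71 = 4686
4686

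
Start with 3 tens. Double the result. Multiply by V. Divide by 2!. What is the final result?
Convert 3 tens (place-value notation) → 3×10 = 30 (decimal)
Start: 30
30 × 2 = 60
Convert V (Roman numeral) → 5 (decimal)
60 × 5 = 300
Convert 2! (factorial) → 2 (decimal)
300 ÷ 2 = 150
150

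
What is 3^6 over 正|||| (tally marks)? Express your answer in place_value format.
Convert 3^6 (power) → 729 (decimal)
Convert 正|||| (tally marks) → 5 + 4 = 9 (decimal)
Compute 729 ÷ 9 = 81
Convert 81 (decimal) → 81 = 8×10 + 1 → 8 tens, 1 one (place-value notation)
8 tens, 1 one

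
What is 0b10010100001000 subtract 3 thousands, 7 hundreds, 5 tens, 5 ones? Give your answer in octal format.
Convert 0b10010100001000 (binary) → 8192 + 1024 + 256 + 8 = 9480 (decimal)
Convert 3 thousands, 7 hundreds, 5 tens, 5 ones (place-value notation) → 3×1000 + 7×100 + 5×10 + 5 = 3755 (decimal)
Compute 9480 - 3755 = 5725
Convert 5725 (decimal) → 5725 = 1×4096 + 3×512 + 1×64 + 3×8 + 5 → 0o13135 (octal)
0o13135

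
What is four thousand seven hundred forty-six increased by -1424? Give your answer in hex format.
Convert four thousand seven hundred forty-six (English words) → 4×1000 + 7×100 + 46 = 4746 (decimal)
Compute 4746 + -1424 = 3322
Convert 3322 (decimal) → 3322 = 12×256 + 15×16 + 10 → 0xCFA (hexadecimal)
0xCFA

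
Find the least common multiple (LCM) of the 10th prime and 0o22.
Convert the 10th prime (prime index) → 29 (decimal)
Convert 0o22 (octal) → 2×8 + 2 = 18 (decimal)
Compute lcm(29, 18) = 522
522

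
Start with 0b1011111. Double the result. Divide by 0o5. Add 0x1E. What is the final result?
Convert 0b1011111 (binary) → 64 + 16 + 8 + 4 + 2 + 1 = 95 (decimal)
Start: 95
95 × 2 = 190
Convert 0o5 (octal) → 5 (decimal)
190 ÷ 5 = 38
Convert 0x1E (hexadecimal) → 1×16 + 14 = 30 (decimal)
38 + 30 = 68
68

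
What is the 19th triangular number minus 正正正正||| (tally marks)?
The 19th triangular number = 19×20/2 = 190
Convert 正正正正||| (tally marks) → 5 + 5 + 5 + 5 + 3 = 23 (decimal)
Compute 190 - 23 = 167
167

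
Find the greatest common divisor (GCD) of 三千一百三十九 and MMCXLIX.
Convert 三千一百三十九 (Chinese numeral) → 3×1000 + 1×100 + 3×10 + 9 = 3139 (decimal)
Convert MMCXLIX (Roman numeral) → 1000 + 1000 + 100 + 40 + 9 = 2149 (decimal)
Compute gcd(3139, 2149) = 1
1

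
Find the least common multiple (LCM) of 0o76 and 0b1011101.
Convert 0o76 (octal) → 7×8 + 6 = 62 (decimal)
Convert 0b1011101 (binary) → 64 + 16 + 8 + 4 + 1 = 93 (decimal)
Compute lcm(62, 93) = 186
186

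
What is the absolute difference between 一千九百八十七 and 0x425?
Convert 一千九百八十七 (Chinese numeral) → 1×1000 + 9×100 + 8×10 + 7 = 1987 (decimal)
Convert 0x425 (hexadecimal) → 4×256 + 2×16 + 5 = 1061 (decimal)
Compute |1987 - 1061| = 926
926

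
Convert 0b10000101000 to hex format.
Convert 0b10000101000 (binary) → 1024 + 32 + 8 = 1064 (decimal)
Convert 1064 (decimal) → 1064 = 4×256 + 2×16 + 8 → 0x428 (hexadecimal)
0x428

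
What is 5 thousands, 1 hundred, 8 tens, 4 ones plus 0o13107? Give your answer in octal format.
Convert 5 thousands, 1 hundred, 8 tens, 4 ones (place-value notation) → 5×1000 + 1×100 + 8×10 + 4 = 5184 (decimal)
Convert 0o13107 (octal) → 1×4096 + 3×512 + 1×64 + 7 = 5703 (decimal)
Compute 5184 + 5703 = 10887
Convert 10887 (decimal) → 10887 = 2×4096 + 5×512 + 2×64 + 7 → 0o25207 (octal)
0o25207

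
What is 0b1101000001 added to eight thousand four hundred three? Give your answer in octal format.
Convert 0b1101000001 (binary) → 512 + 256 + 64 + 1 = 833 (decimal)
Convert eight thousand four hundred three (English words) → 8×1000 + 4×100 + 3 = 8403 (decimal)
Compute 833 + 8403 = 9236
Convert 9236 (decimal) → 9236 = 2×4096 + 2×512 + 2×8 + 4 → 0o22024 (octal)
0o22024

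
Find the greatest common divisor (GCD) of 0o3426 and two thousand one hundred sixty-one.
Convert 0o3426 (octal) → 3×512 + 4×64 + 2×8 + 6 = 1814 (decimal)
Convert two thousand one hundred sixty-one (English words) → 2×1000 + 1×100 + 61 = 2161 (decimal)
Compute gcd(1814, 2161) = 1
1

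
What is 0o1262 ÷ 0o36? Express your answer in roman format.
Convert 0o1262 (octal) → 1×512 + 2×64 + 6×8 + 2 = 690 (decimal)
Convert 0o36 (octal) → 3×8 + 6 = 30 (decimal)
Compute 690 ÷ 30 = 23
Convert 23 (decimal) → 23 = 10 + 10 + 1 + 1 + 1 → XXIII (Roman numeral)
XXIII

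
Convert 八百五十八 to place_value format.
Convert 八百五十八 (Chinese numeral) → 8×100 + 5×10 + 8 = 858 (decimal)
Convert 858 (decimal) → 858 = 8×100 + 5×10 + 8 → 8 hundreds, 5 tens, 8 ones (place-value notation)
8 hundreds, 5 tens, 8 ones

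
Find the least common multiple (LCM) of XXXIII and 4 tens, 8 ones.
Convert XXXIII (Roman numeral) → 10 + 10 + 10 + 1 + 1 + 1 = 33 (decimal)
Convert 4 tens, 8 ones (place-value notation) → 4×10 + 8 = 48 (decimal)
Compute lcm(33, 48) = 528
528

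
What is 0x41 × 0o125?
Convert 0x41 (hexadecimal) → 4×16 + 1 = 65 (decimal)
Convert 0o125 (octal) → 1×64 + 2×8 + 5 = 85 (decimal)
Compute 65 × 85 = 5525
5525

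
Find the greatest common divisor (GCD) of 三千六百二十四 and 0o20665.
Convert 三千六百二十四 (Chinese numeral) → 3×1000 + 6×100 + 2×10 + 4 = 3624 (decimal)
Convert 0o20665 (octal) → 2×4096 + 6×64 + 6×8 + 5 = 8629 (decimal)
Compute gcd(3624, 8629) = 1
1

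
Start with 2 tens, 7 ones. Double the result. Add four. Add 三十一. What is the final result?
Convert 2 tens, 7 ones (place-value notation) → 2×10 + 7 = 27 (decimal)
Start: 27
27 × 2 = 54
Convert four (English words) → 4 (decimal)
54 + 4 = 58
Convert 三十一 (Chinese numeral) → 3×10 + 1 = 31 (decimal)
58 + 31 = 89
89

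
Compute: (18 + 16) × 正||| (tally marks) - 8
Convert 正||| (tally marks) → 5 + 3 = 8 (decimal)
Expression in decimal: (18 + 16) × 8 - 8
Parentheses first: 18 + 16 = 34
Multiply: 34 × 8 = 272
Subtract: 272 - 8 = 264
264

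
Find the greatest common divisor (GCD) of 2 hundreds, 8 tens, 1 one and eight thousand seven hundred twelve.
Convert 2 hundreds, 8 tens, 1 one (place-value notation) → 2×100 + 8×10 + 1 = 281 (decimal)
Convert eight thousand seven hundred twelve (English words) → 8×1000 + 7×100 + 12 = 8712 (decimal)
Compute gcd(281, 8712) = 1
1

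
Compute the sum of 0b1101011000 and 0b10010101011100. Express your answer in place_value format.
Convert 0b1101011000 (binary) → 512 + 256 + 64 + 16 + 8 = 856 (decimal)
Convert 0b10010101011100 (binary) → 8192 + 1024 + 256 + 64 + 16 + 8 + 4 = 9564 (decimal)
Compute 856 + 9564 = 10420
Convert 10420 (decimal) → 10420 = 10×1000 + 4×100 + 2×10 → 10 thousands, 4 hundreds, 2 tens (place-value notation)
10 thousands, 4 hundreds, 2 tens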